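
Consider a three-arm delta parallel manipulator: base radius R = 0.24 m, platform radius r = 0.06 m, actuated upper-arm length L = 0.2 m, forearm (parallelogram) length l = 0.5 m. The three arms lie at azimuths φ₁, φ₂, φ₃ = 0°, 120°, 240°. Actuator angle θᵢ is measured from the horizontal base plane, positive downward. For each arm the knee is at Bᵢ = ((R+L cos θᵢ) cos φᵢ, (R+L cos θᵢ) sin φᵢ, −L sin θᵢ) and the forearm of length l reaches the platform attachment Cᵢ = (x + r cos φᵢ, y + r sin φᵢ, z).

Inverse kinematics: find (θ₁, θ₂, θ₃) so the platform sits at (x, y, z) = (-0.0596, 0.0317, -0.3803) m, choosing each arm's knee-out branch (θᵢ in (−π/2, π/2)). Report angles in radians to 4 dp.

θ₁ = 0.5235, θ₂ = 0.0005, θ₃ = 0.2619

φ1=0.0° → target in arm frame (-0.0596, 0.0317)
  A=0.2396, B=-0.3803, C=(l²−L²−A²−y'²−z²)/(2L)=0.0174
  θ1 = atan2(B,A) + arccos(C/0.4495) = 0.5235
φ2=120.0° → target in arm frame (0.0573, 0.0358)
  A=0.1227, B=-0.3803, C=(l²−L²−A²−y'²−z²)/(2L)=0.1226
  γ=atan2(-0.3803,0.1227)=-1.2586;  ψ=arccos(0.3067)=1.2591;  θ2=γ+ψ≈0.0005
arm 3 (φ=240.0°): x'=0.0023, y'=-0.0675
  e−x'=0.1777;  (l²−L²−(e−x')²−y'²−z²)/2L = 0.0731
  γ=atan2(-0.3803,0.1777)=-1.1338;  ψ=arccos(0.1743)=1.3956;  θ3=γ+ψ≈0.2619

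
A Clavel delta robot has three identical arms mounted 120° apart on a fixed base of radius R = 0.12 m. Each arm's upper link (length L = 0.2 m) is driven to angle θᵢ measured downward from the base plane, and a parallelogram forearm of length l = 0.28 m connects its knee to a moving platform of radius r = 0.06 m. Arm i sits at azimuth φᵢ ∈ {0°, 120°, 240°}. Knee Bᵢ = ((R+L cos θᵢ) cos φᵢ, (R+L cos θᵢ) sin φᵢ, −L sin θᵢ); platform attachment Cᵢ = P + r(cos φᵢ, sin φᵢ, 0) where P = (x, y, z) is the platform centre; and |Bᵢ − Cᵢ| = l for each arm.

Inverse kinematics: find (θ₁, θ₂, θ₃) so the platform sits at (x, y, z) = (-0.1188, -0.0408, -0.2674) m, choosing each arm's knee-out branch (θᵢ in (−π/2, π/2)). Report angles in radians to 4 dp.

θ₁ = 1.1347, θ₂ = 0.6110, θ₃ = 0.2619

φ1=0.0° → target in arm frame (-0.1188, -0.0408)
  A=0.1788, B=-0.2674, C=(l²−L²−A²−y'²−z²)/(2L)=-0.1668
  γ=atan2(-0.2674,0.1788)=-0.9814;  ψ=arccos(-0.5187)=2.1161;  θ1=γ+ψ≈1.1347
rotate P by −φ2: (0.0241, 0.1233, -0.2674)
  A=0.0359, B=-0.2674, C=(l²−L²−A²−y'²−z²)/(2L)=-0.1240
  θ2 = atan2(B,A) + arccos(C/0.2698) = 0.6110
φ3=240.0° → target in arm frame (0.0947, -0.0825)
  A cos θ + B sin θ = C:  -0.0347·cos θ + -0.2674·sin θ = -0.1028
  γ=atan2(-0.2674,-0.0347)=-1.7000;  ψ=arccos(-0.3812)=1.9619;  θ3=γ+ψ≈0.2619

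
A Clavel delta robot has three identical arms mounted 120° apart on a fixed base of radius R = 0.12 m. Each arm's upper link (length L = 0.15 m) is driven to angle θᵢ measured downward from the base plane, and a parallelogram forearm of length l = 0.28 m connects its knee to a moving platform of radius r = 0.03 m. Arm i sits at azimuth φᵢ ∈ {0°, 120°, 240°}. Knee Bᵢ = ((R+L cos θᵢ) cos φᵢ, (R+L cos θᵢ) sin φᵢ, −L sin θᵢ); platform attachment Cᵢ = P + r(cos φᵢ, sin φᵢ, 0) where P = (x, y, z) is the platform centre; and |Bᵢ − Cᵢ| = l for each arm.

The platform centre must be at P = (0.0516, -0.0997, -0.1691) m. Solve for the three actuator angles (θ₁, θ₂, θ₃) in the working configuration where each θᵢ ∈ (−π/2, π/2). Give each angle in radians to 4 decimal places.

θ₁ = -0.0871, θ₂ = 1.0468, θ₃ = -0.1743

rotate P by −φ1: (0.0516, -0.0997, -0.1691)
  A=0.0384, B=-0.1691, C=(l²−L²−A²−y'²−z²)/(2L)=0.0530
  γ=atan2(-0.1691,0.0384)=-1.3475;  ψ=arccos(0.3055)=1.2604;  θ1=γ+ψ≈-0.0871
arm 2 (φ=120.0°): x'=-0.1121, y'=0.0052
  e−x'=0.2021;  (l²−L²−(e−x')²−y'²−z²)/2L = -0.0453
  γ=atan2(-0.1691,0.2021)=-0.6966;  ψ=arccos(-0.1718)=1.7435;  θ2=γ+ψ≈1.0468
φ3=240.0° → target in arm frame (0.0605, 0.0945)
  A=0.0295, B=-0.1691, C=(l²−L²−A²−y'²−z²)/(2L)=0.0583
  θ3 = atan2(B,A) + arccos(C/0.1716) = -0.1743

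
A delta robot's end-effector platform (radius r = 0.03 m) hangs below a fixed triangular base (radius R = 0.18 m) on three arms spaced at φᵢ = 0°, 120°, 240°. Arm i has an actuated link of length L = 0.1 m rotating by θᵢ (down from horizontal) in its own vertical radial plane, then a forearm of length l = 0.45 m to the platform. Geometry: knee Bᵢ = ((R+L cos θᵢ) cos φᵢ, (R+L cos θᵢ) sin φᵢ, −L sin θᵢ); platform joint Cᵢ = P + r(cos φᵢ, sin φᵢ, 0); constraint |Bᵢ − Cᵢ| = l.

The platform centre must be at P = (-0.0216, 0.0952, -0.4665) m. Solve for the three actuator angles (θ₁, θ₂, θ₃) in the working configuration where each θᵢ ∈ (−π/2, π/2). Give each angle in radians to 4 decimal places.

φ1=0.0° → target in arm frame (-0.0216, 0.0952)
  A=0.1716, B=-0.4665, C=(l²−L²−A²−y'²−z²)/(2L)=-0.3182
  γ=atan2(-0.4665,0.1716)=-1.2183;  ψ=arccos(-0.6401)=2.2654;  θ1=γ+ψ≈1.0471
rotate P by −φ2: (0.0932, -0.0289, -0.4665)
  A cos θ + B sin θ = C:  0.0568·cos θ + -0.4665·sin θ = -0.1459
  γ=atan2(-0.4665,0.0568)=-1.4497;  ψ=arccos(-0.3104)=1.8865;  θ2=γ+ψ≈0.4367
φ3=240.0° → target in arm frame (-0.0716, -0.0663)
  e−x'=0.2216;  (l²−L²−(e−x')²−y'²−z²)/2L = -0.3932
  γ=atan2(-0.4665,0.2216)=-1.1272;  ψ=arccos(-0.7614)=2.4362;  θ3=γ+ψ≈1.3090

θ₁ = 1.0471, θ₂ = 0.4367, θ₃ = 1.3090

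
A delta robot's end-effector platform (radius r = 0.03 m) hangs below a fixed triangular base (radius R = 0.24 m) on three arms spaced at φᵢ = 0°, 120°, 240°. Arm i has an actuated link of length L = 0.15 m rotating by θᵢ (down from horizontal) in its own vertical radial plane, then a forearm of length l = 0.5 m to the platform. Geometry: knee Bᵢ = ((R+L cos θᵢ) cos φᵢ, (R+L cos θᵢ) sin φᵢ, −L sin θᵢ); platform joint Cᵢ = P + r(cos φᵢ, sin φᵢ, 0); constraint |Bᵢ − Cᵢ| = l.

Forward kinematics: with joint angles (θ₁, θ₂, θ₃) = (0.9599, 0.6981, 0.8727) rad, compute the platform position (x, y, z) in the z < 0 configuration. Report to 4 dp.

(-0.0277, 0.0237, -0.5031)

S1 = (0.2960·cos0.0°, 0.2960·sin0.0°, -0.1229) = (0.2960, 0.0000, -0.1229)
S2 = (0.3249·cos120.0°, 0.3249·sin120.0°, -0.0964) = (-0.1625, 0.2814, -0.0964)
S3 = (0.3064·cos240.0°, 0.3064·sin240.0°, -0.1149) = (-0.1532, -0.2654, -0.1149)
|S₂|²−|S₁|² = 0.0121;  |S₃|²−|S₁|² = 0.0044
linear system: -0.9170x+0.5628y = 0.0121−0.0529z; -0.8985x+-0.5307y = 0.0044−0.0159z
det = 0.9923;  x = -0.0090+0.0373z,  y = 0.0070+-0.0332z
into |P−S₁|² = l²: 1.0025z² + 0.2225z + -0.1418 = 0;  Δ = 0.6183;  z = -0.5031 or 0.2812 → z<0 root = -0.5031
x = -0.0277, y = 0.0237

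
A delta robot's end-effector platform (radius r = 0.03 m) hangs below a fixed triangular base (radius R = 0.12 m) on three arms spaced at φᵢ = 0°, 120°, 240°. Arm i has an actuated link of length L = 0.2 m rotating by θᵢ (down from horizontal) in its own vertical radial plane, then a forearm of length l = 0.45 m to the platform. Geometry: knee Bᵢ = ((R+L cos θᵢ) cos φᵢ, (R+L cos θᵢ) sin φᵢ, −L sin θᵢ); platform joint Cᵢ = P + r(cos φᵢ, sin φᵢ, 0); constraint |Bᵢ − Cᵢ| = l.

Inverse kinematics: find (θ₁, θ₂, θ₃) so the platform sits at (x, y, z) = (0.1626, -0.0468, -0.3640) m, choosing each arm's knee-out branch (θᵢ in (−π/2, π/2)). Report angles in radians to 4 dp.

arm 1 (φ=0.0°): x'=0.1626, y'=-0.0468
  e−x'=-0.0726;  (l²−L²−(e−x')²−y'²−z²)/2L = 0.0564
  γ=atan2(-0.3640,-0.0726)=-1.7677;  ψ=arccos(0.1518)=1.4184;  θ1=γ+ψ≈-0.3493
arm 2 (φ=120.0°): x'=-0.1218, y'=-0.1174
  A=0.2118, B=-0.3640, C=(l²−L²−A²−y'²−z²)/(2L)=-0.0716
  γ=atan2(-0.3640,0.2118)=-1.0438;  ψ=arccos(-0.1701)=1.7417;  θ2=γ+ψ≈0.6980
φ3=240.0° → target in arm frame (-0.0408, 0.1642)
  A cos θ + B sin θ = C:  0.1308·cos θ + -0.3640·sin θ = -0.0352
  √(A²+B²)=0.3868;  θ3 = -1.2259+1.6618 ≈ 0.4359

θ₁ = -0.3493, θ₂ = 0.6980, θ₃ = 0.4359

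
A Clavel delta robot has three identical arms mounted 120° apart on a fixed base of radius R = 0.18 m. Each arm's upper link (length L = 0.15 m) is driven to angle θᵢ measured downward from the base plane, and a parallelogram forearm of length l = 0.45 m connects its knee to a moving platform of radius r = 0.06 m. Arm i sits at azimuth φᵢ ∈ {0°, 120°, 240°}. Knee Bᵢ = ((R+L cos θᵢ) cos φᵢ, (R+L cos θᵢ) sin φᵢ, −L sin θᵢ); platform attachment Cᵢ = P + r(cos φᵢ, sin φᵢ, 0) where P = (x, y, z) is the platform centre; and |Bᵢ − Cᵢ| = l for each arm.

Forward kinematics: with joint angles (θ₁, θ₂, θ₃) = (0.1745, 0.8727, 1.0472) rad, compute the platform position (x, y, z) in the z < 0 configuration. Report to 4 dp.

(0.1395, 0.0306, -0.4563)

φ1=0.0°: virtual centre (0.2677, 0.0000, -0.0260), radius l
arm 2 at φ=120.0°: ρ2 = 0.2164;  S2 = (-0.1082, 0.1874, -0.1149)
arm 3 at φ=240.0°: ρ3 = 0.1950;  S3 = (-0.0975, -0.1689, -0.1299)
|S₂|²−|S₁|² = -0.0123;  |S₃|²−|S₁|² = -0.0175
linear system: -0.7519x+0.3748y = -0.0123−-0.1777z; -0.7304x+-0.3377y = -0.0175−-0.2077z
det = 0.5277;  x = 0.0203+-0.2613z,  y = 0.0078+-0.0499z
into |P−S₁|² = l²: 1.0708z² + 0.1806z + -0.1405 = 0;  Δ = 0.6345;  z = -0.4563 or 0.2876 → z<0 root = -0.4563
x = 0.1395, y = 0.0306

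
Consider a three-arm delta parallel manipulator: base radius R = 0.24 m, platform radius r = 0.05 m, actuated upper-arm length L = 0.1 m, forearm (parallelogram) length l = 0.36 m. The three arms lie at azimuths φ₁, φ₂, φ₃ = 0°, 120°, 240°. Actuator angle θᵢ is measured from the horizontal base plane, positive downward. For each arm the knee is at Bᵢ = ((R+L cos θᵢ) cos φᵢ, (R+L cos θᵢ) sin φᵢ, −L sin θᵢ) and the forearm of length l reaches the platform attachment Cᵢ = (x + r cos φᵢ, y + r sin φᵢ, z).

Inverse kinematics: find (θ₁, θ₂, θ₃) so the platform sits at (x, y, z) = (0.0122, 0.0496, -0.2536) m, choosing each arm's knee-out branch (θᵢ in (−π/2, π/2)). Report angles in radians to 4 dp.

rotate P by −φ1: (0.0122, 0.0496, -0.2536)
  A cos θ + B sin θ = C:  0.1778·cos θ + -0.2536·sin θ = 0.1061
  √(A²+B²)=0.3097;  θ1 = -0.9593+1.2212 ≈ 0.2619
φ2=120.0° → target in arm frame (0.0369, -0.0354)
  A cos θ + B sin θ = C:  0.1531·cos θ + -0.2536·sin θ = 0.1529
  θ2 = atan2(B,A) + arccos(C/0.2963) = 0.0009
φ3=240.0° → target in arm frame (-0.0491, -0.0142)
  e−x'=0.2391;  (l²−L²−(e−x')²−y'²−z²)/2L = -0.0103
  √(A²+B²)=0.3485;  θ3 = -0.8149+1.6004 ≈ 0.7855

θ₁ = 0.2619, θ₂ = 0.0009, θ₃ = 0.7855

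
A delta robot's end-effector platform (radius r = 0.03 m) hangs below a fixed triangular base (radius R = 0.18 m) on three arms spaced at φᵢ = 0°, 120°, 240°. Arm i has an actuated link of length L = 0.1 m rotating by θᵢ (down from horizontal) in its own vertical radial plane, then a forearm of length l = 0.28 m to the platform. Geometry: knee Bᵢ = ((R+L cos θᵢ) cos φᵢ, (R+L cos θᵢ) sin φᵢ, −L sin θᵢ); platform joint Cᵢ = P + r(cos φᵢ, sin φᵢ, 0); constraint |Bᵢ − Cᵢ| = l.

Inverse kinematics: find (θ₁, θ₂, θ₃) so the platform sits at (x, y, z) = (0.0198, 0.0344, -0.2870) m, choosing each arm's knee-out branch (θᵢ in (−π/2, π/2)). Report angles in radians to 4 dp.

arm 1 (φ=0.0°): x'=0.0198, y'=0.0344
  e−x'=0.1302;  (l²−L²−(e−x')²−y'²−z²)/2L = -0.1605
  θ1 = atan2(B,A) + arccos(C/0.3152) = 0.9603
φ2=120.0° → target in arm frame (0.0199, -0.0343)
  A cos θ + B sin θ = C:  0.1301·cos θ + -0.2870·sin θ = -0.1604
  θ2 = atan2(B,A) + arccos(C/0.3151) = 0.9596
φ3=240.0° → target in arm frame (-0.0397, -0.0001)
  A=0.1897, B=-0.2870, C=(l²−L²−A²−y'²−z²)/(2L)=-0.2498
  γ=atan2(-0.2870,0.1897)=-0.9868;  ψ=arccos(-0.7260)=2.3833;  θ3=γ+ψ≈1.3965

θ₁ = 0.9603, θ₂ = 0.9596, θ₃ = 1.3965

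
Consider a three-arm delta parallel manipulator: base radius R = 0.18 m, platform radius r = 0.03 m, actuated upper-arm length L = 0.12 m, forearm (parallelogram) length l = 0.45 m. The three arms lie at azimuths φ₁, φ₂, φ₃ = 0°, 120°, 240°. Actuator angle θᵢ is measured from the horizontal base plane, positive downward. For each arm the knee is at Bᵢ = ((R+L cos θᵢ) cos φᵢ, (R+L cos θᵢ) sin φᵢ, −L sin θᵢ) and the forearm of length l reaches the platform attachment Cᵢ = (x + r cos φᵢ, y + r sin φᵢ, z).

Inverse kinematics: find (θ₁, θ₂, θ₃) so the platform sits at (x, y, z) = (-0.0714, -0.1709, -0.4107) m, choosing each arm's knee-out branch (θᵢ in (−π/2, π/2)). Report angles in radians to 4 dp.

arm 1 (φ=0.0°): x'=-0.0714, y'=-0.1709
  e−x'=0.2214;  (l²−L²−(e−x')²−y'²−z²)/2L = -0.2450
  γ=atan2(-0.4107,0.2214)=-1.0764;  ψ=arccos(-0.5251)=2.1236;  θ1=γ+ψ≈1.0472
arm 2 (φ=120.0°): x'=-0.1123, y'=0.1473
  e−x'=0.2623;  (l²−L²−(e−x')²−y'²−z²)/2L = -0.2961
  √(A²+B²)=0.4873;  θ2 = -1.0024+2.2239 ≈ 1.2215
rotate P by −φ3: (0.1837, 0.0236, -0.4107)
  e−x'=-0.0337;  (l²−L²−(e−x')²−y'²−z²)/2L = 0.0739
  √(A²+B²)=0.4121;  θ3 = -1.6527+1.3905 ≈ -0.2621

θ₁ = 1.0472, θ₂ = 1.2215, θ₃ = -0.2621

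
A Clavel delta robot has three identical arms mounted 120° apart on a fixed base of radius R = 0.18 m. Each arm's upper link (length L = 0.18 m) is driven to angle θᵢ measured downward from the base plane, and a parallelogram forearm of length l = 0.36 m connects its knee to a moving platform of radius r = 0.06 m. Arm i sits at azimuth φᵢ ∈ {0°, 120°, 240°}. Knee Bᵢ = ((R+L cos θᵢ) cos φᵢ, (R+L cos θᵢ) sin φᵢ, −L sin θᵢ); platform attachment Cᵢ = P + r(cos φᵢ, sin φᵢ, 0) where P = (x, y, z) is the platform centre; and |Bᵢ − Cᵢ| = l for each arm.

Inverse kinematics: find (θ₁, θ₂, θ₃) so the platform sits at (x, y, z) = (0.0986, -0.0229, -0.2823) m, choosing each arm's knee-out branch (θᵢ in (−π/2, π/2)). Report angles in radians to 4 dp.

θ₁ = -0.0872, θ₂ = 0.7855, θ₃ = 0.6108

φ1=0.0° → target in arm frame (0.0986, -0.0229)
  e−x'=0.0214;  (l²−L²−(e−x')²−y'²−z²)/2L = 0.0459
  γ=atan2(-0.2823,0.0214)=-1.4951;  ψ=arccos(0.1621)=1.4079;  θ1=γ+ψ≈-0.0872
φ2=120.0° → target in arm frame (-0.0691, -0.0739)
  A cos θ + B sin θ = C:  0.1891·cos θ + -0.2823·sin θ = -0.0659
  θ2 = atan2(B,A) + arccos(C/0.3398) = 0.7855
φ3=240.0° → target in arm frame (-0.0295, 0.0968)
  A=0.1495, B=-0.2823, C=(l²−L²−A²−y'²−z²)/(2L)=-0.0395
  √(A²+B²)=0.3194;  θ3 = -1.0839+1.6947 ≈ 0.6108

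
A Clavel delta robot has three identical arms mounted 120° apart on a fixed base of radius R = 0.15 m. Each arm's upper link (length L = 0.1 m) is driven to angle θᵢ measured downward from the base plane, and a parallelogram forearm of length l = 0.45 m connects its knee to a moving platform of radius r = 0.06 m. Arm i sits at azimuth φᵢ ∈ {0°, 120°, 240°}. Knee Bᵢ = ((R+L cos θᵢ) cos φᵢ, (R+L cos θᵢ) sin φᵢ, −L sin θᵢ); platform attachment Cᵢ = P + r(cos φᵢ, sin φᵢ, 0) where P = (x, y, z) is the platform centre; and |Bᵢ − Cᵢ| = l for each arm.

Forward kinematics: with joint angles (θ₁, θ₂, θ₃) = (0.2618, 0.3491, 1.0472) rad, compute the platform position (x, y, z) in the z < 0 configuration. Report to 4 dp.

φ1=0.0°: virtual centre (0.1866, 0.0000, -0.0259), radius l
centre 2 = (0.1840·cos120.0°, 0.1840·sin120.0°, -0.0342) = (-0.0920, 0.1593, -0.0342)
arm 3 at φ=240.0°: (R−r)+L cos θ3 = 0.1400;  centre 3 = (-0.0700, -0.1212, -0.0866)
subtract pairs → two planes through P
plane₁₂: -0.5572x+0.3186y+-0.0166z = -0.0005
det = 0.2986;  x = 0.0093+-0.1431z,  y = 0.0148+-0.1980z
quadratic in z: (1.0597)z²+(0.0966)z+(-0.1702)=0, √Δ=0.8548 → z ∈ {-0.4489, 0.3578}; z = -0.4489 (taking z<0)
x = 0.0736, y = 0.1037

(0.0736, 0.1037, -0.4489)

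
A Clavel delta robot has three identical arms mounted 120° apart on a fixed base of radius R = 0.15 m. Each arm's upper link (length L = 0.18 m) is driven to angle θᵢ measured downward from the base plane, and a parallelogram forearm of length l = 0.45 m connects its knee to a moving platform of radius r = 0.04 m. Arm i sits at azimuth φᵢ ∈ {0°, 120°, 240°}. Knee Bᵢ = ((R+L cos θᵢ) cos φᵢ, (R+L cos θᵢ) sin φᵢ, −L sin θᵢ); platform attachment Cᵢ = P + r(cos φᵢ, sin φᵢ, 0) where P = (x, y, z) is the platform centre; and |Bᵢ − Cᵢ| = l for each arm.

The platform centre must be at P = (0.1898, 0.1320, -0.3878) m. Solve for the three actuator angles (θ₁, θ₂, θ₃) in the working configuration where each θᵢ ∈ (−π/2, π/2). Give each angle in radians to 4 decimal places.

θ₁ = -0.1743, θ₂ = 0.5236, θ₃ = 1.2216

rotate P by −φ1: (0.1898, 0.1320, -0.3878)
  e−x'=-0.0798;  (l²−L²−(e−x')²−y'²−z²)/2L = -0.0113
  θ1 = atan2(B,A) + arccos(C/0.3959) = -0.1743
rotate P by −φ2: (0.0194, -0.2304, -0.3878)
  A cos θ + B sin θ = C:  0.0906·cos θ + -0.3878·sin θ = -0.1155
  √(A²+B²)=0.3982;  θ2 = -1.3413+1.8649 ≈ 0.5236
rotate P by −φ3: (-0.2092, 0.0984, -0.3878)
  e−x'=0.3192;  (l²−L²−(e−x')²−y'²−z²)/2L = -0.2552
  γ=atan2(-0.3878,0.3192)=-0.8821;  ψ=arccos(-0.5080)=2.1037;  θ3=γ+ψ≈1.2216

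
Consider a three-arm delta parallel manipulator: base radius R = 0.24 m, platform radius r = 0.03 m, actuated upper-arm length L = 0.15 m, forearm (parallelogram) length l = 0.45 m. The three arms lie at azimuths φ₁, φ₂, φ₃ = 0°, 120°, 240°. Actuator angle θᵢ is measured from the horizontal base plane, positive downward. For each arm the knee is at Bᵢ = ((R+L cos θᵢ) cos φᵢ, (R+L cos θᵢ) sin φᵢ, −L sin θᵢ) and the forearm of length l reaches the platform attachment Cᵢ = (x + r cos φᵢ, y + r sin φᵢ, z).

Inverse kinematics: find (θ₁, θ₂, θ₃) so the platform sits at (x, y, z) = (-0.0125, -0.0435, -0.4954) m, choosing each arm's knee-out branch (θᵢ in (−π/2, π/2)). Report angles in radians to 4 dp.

θ₁ = 1.2217, θ₂ = 1.3086, θ₃ = 0.9596

φ1=0.0° → target in arm frame (-0.0125, -0.0435)
  A=0.2225, B=-0.4954, C=(l²−L²−A²−y'²−z²)/(2L)=-0.3894
  θ1 = atan2(B,A) + arccos(C/0.5431) = 1.2217
rotate P by −φ2: (-0.0314, 0.0326, -0.4954)
  A cos θ + B sin θ = C:  0.2414·cos θ + -0.4954·sin θ = -0.4159
  γ=atan2(-0.4954,0.2414)=-1.1173;  ψ=arccos(-0.7547)=2.4259;  θ2=γ+ψ≈1.3086
φ3=240.0° → target in arm frame (0.0439, 0.0109)
  A cos θ + B sin θ = C:  0.1661·cos θ + -0.4954·sin θ = -0.3104
  θ3 = atan2(B,A) + arccos(C/0.5225) = 0.9596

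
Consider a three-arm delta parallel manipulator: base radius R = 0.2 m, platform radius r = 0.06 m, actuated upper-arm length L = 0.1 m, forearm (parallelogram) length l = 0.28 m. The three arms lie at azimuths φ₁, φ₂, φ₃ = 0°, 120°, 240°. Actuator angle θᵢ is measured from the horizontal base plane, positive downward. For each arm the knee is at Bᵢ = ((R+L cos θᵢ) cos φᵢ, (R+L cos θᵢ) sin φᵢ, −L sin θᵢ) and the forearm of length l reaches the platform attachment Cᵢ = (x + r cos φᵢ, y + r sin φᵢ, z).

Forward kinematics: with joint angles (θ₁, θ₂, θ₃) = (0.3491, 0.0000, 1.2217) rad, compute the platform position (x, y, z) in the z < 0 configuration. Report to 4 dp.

(0.0257, 0.0812, -0.2028)

arm 1 at φ=0.0°: ρ1 = 0.2340;  S1 = (0.2340, 0.0000, -0.0342)
S2 = (0.2400·cos120.0°, 0.2400·sin120.0°, 0.0000) = (-0.1200, 0.2078, 0.0000)
φ3=240.0°: virtual centre (-0.0871, -0.1509, -0.0940), radius l
subtract pairs → two planes through P
linear system: -0.7079x+0.4157y = 0.0017−0.0684z; -0.6421x+-0.3017y = -0.0167−-0.1195z
det = 0.4805;  x = 0.0134+-0.0604z,  y = 0.0269+-0.2675z
sphere 1 gives Az²+Bz+C=0 with A=1.0752, B=0.0807, C=-0.0279;  B²−4AC=0.1263;  roots -0.2028, 0.1278;  negative root z = -0.2028
x = 0.0257, y = 0.0812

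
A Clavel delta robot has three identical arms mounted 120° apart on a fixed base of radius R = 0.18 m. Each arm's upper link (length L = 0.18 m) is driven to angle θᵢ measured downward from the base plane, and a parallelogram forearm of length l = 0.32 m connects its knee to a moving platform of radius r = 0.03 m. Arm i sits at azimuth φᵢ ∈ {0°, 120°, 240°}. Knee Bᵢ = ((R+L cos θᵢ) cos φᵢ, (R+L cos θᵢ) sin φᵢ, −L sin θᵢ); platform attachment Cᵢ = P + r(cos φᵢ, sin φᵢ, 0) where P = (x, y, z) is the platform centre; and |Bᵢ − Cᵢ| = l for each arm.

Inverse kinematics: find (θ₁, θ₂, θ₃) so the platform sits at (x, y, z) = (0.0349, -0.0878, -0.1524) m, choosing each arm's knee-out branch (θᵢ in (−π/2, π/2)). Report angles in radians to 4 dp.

arm 1 (φ=0.0°): x'=0.0349, y'=-0.0878
  e−x'=0.1151;  (l²−L²−(e−x')²−y'²−z²)/2L = 0.0717
  √(A²+B²)=0.1910;  θ1 = -0.9239+1.1859 ≈ 0.2619
arm 2 (φ=120.0°): x'=-0.0935, y'=0.0137
  A=0.2435, B=-0.1524, C=(l²−L²−A²−y'²−z²)/(2L)=-0.0353
  √(A²+B²)=0.2872;  θ2 = -0.5593+1.6939 ≈ 1.1347
rotate P by −φ3: (0.0586, 0.0741, -0.1524)
  A=0.0914, B=-0.1524, C=(l²−L²−A²−y'²−z²)/(2L)=0.0915
  θ3 = atan2(B,A) + arccos(C/0.1777) = -0.0003

θ₁ = 0.2619, θ₂ = 1.1347, θ₃ = -0.0003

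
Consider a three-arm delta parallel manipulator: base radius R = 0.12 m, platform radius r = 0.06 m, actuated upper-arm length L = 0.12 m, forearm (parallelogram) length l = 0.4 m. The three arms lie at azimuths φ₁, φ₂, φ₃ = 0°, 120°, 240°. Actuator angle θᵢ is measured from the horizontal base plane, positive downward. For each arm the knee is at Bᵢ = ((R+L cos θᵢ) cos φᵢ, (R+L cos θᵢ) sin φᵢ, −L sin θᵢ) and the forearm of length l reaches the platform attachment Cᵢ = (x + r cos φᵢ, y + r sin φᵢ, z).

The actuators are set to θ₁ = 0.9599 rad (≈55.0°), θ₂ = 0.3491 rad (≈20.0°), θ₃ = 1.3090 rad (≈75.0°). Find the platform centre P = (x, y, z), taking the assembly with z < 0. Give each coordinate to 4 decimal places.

arm 1 at φ=0.0°: ρ1 = 0.1288;  O1 = (0.1288, 0.0000, -0.0983)
arm 2 at φ=120.0°: ρ2 = 0.1728;  O2 = (-0.0864, 0.1496, -0.0410)
O3 = (0.0911·cos240.0°, 0.0911·sin240.0°, -0.1159) = (-0.0455, -0.0789, -0.1159)
|O₂|²−|O₁|² = 0.0053;  |O₃|²−|O₁|² = -0.0045
[-0.4304 0.2992 0.1145]·P = 0.0053;  [-0.3487 -0.1577 -0.0352]·P = -0.0045
Cramer: x(z) = 0.0030+0.0436z;  y(z) = 0.0220-0.3199z
into |P−O₁|² = l²: 1.1042z² + 0.1715z + -0.1340 = 0;  Δ = 0.6214;  z = -0.4346 or 0.2793 → z<0 root = -0.4346
x = -0.0159, y = 0.1610

(-0.0159, 0.1610, -0.4346)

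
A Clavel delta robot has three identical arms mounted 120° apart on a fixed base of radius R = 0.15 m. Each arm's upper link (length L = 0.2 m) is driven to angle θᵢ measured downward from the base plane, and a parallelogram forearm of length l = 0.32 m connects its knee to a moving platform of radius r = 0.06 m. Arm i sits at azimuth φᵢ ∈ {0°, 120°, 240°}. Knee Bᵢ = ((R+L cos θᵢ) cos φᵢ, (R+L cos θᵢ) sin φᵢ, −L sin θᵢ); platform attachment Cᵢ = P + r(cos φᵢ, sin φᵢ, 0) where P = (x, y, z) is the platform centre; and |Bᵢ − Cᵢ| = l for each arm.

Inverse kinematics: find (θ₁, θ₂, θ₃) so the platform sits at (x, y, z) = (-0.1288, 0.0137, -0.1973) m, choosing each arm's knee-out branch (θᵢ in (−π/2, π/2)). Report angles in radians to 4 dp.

φ1=0.0° → target in arm frame (-0.1288, 0.0137)
  A=0.2188, B=-0.1973, C=(l²−L²−A²−y'²−z²)/(2L)=-0.0615
  √(A²+B²)=0.2946;  θ1 = -0.7338+1.7810 ≈ 1.0472
rotate P by −φ2: (0.0763, 0.1047, -0.1973)
  A=0.0137, B=-0.1973, C=(l²−L²−A²−y'²−z²)/(2L)=0.0308
  θ2 = atan2(B,A) + arccos(C/0.1978) = -0.0869
φ3=240.0° → target in arm frame (0.0525, -0.1184)
  A cos θ + B sin θ = C:  0.0375·cos θ + -0.1973·sin θ = 0.0201
  √(A²+B²)=0.2008;  θ3 = -1.3831+1.4704 ≈ 0.0872

θ₁ = 1.0472, θ₂ = -0.0869, θ₃ = 0.0872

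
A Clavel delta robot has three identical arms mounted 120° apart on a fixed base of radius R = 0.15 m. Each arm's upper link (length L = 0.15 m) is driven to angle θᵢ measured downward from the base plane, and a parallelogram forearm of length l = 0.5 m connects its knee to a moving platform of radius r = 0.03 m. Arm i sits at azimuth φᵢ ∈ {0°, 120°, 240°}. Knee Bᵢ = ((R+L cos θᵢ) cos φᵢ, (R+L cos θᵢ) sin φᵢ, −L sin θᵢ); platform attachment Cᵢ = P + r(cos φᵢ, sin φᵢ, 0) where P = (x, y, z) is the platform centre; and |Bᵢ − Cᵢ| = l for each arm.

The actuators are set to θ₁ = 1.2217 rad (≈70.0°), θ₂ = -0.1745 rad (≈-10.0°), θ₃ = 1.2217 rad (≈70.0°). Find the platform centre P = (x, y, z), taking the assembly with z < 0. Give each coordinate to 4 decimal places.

(-0.1283, 0.2223, -0.4738)

φ1=0.0°: virtual centre (0.1713, 0.0000, -0.1410), radius l
φ2=120.0°: virtual centre (-0.1339, 0.2319, 0.0260), radius l
arm 3 at φ=240.0°: (R−r)+L cos θ3 = 0.1713;  S3 = (-0.0857, -0.1484, -0.1410)
|S₂|²−|S₁|² = 0.0231;  |S₃|²−|S₁|² = 0.0000
plane₁₂: -0.6103x+0.4637y+0.3340z = 0.0231
Cramer: x(z) = -0.0164+0.2363z;  y(z) = 0.0284-0.4093z
quadratic in z: (1.2233)z²+(0.1700)z+(-0.1941)=0, √Δ=0.9893 → z ∈ {-0.4738, 0.3349}; z = -0.4738 (taking z<0)
x = -0.1283, y = 0.2223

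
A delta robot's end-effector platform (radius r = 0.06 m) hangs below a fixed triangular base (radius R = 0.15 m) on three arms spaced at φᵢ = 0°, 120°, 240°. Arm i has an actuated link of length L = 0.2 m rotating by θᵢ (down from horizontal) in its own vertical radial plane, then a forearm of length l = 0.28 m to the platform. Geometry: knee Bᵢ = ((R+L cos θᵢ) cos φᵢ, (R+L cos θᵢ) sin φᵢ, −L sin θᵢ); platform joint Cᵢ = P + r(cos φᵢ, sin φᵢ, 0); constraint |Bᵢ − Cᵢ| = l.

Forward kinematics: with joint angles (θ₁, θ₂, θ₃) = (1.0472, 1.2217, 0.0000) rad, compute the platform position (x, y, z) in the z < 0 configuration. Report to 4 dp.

(-0.0462, -0.1367, -0.2357)

S1 = (0.1900·cos0.0°, 0.1900·sin0.0°, -0.1732) = (0.1900, 0.0000, -0.1732)
S2 = (0.1584·cos120.0°, 0.1584·sin120.0°, -0.1879) = (-0.0792, 0.1372, -0.1879)
φ3=240.0°: virtual centre (-0.1450, -0.2511, 0.0000), radius l
|S₂|²−|S₁|² = -0.0057;  |S₃|²−|S₁|² = 0.0180
linear system: -0.5384x+0.2744y = -0.0057−-0.0295z; -0.6700x+-0.5023y = 0.0180−0.3464z
Cramer: x(z) = -0.0046+0.1767z;  y(z) = -0.0297+0.4540z
quadratic in z: (1.2373)z²+(0.2507)z+(-0.0097)=0, √Δ=0.3326 → z ∈ {-0.2357, 0.0331}; z = -0.2357 (taking z<0)
x = -0.0462, y = -0.1367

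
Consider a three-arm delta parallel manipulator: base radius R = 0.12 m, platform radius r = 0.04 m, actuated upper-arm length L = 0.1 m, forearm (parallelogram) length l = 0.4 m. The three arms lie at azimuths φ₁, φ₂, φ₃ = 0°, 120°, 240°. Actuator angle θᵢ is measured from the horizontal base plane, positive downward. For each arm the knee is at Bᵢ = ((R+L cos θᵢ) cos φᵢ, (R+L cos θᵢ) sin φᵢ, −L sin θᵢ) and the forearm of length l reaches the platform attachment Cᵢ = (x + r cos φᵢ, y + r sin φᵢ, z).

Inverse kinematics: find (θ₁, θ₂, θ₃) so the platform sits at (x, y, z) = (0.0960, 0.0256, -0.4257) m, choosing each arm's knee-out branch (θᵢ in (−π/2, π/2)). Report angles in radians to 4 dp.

θ₁ = 0.3491, θ₂ = 0.8728, θ₃ = 1.0472

rotate P by −φ1: (0.0960, 0.0256, -0.4257)
  e−x'=-0.0160;  (l²−L²−(e−x')²−y'²−z²)/2L = -0.1607
  √(A²+B²)=0.4260;  θ1 = -1.6084+1.9575 ≈ 0.3491
rotate P by −φ2: (-0.0258, -0.0959, -0.4257)
  e−x'=0.1058;  (l²−L²−(e−x')²−y'²−z²)/2L = -0.2581
  √(A²+B²)=0.4387;  θ2 = -1.3271+2.1999 ≈ 0.8728
arm 3 (φ=240.0°): x'=-0.0702, y'=0.0703
  A cos θ + B sin θ = C:  0.1502·cos θ + -0.4257·sin θ = -0.2936
  γ=atan2(-0.4257,0.1502)=-1.2317;  ψ=arccos(-0.6504)=2.2789;  θ3=γ+ψ≈1.0472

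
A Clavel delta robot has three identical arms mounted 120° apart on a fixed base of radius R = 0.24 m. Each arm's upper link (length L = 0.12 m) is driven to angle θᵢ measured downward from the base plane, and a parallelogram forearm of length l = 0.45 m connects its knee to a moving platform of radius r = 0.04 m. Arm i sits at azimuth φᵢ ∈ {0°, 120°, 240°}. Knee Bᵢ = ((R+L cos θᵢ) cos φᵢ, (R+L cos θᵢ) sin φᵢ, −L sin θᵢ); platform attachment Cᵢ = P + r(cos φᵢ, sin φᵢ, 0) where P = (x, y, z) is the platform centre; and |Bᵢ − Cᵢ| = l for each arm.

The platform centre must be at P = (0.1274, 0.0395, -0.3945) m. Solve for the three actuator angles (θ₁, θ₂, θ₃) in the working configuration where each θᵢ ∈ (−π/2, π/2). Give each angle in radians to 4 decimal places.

θ₁ = -0.0876, θ₂ = 0.8726, θ₃ = 1.2214

rotate P by −φ1: (0.1274, 0.0395, -0.3945)
  e−x'=0.0726;  (l²−L²−(e−x')²−y'²−z²)/2L = 0.1068
  γ=atan2(-0.3945,0.0726)=-1.3888;  ψ=arccos(0.2663)=1.3012;  θ1=γ+ψ≈-0.0876
φ2=120.0° → target in arm frame (-0.0295, -0.1301)
  A cos θ + B sin θ = C:  0.2295·cos θ + -0.3945·sin θ = -0.1547
  γ=atan2(-0.3945,0.2295)=-1.0439;  ψ=arccos(-0.3389)=1.9165;  θ2=γ+ψ≈0.8726
φ3=240.0° → target in arm frame (-0.0979, 0.0906)
  A=0.2979, B=-0.3945, C=(l²−L²−A²−y'²−z²)/(2L)=-0.2687
  γ=atan2(-0.3945,0.2979)=-0.9240;  ψ=arccos(-0.5435)=2.1454;  θ3=γ+ψ≈1.2214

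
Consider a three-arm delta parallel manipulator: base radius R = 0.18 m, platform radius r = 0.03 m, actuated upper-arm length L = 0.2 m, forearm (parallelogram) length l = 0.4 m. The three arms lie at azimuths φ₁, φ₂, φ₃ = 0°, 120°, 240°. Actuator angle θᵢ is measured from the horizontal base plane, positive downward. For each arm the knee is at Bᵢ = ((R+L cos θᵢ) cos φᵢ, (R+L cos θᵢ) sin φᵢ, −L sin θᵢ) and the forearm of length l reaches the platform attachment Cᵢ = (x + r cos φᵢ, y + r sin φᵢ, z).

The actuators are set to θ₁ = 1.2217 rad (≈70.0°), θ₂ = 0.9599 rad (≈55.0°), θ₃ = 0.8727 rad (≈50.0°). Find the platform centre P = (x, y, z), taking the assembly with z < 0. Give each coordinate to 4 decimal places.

φ1=0.0°: virtual centre (0.2184, 0.0000, -0.1879), radius l
arm 2 at φ=120.0°: e+L cos θ2 = 0.2647;  O2 = (-0.1324, 0.2293, -0.1638)
φ3=240.0°: virtual centre (-0.1393, -0.2412, -0.1532), radius l
subtract pairs → two planes through P
plane₁₂: -0.7015x+0.4585y+0.0482z = 0.0139
Cramer: x(z) = -0.0225+0.0827z;  y(z) = -0.0041+0.0213z
sphere 1 gives Az²+Bz+C=0 with A=1.0073, B=0.3359, C=-0.0666;  B²−4AC=0.3813;  roots -0.4732, 0.1398;  negative root z = -0.4732
x = -0.0616, y = -0.0142

(-0.0616, -0.0142, -0.4732)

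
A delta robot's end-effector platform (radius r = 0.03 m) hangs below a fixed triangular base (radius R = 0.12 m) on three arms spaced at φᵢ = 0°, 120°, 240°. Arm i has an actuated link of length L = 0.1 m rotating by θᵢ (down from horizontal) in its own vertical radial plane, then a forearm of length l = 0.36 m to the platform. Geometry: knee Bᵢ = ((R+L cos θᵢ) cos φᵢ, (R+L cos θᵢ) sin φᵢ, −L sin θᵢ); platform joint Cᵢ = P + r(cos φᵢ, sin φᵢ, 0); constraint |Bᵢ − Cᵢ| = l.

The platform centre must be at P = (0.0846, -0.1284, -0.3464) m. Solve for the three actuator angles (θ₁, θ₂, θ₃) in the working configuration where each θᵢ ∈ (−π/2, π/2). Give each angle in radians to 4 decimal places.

θ₁ = 0.2621, θ₂ = 1.3962, θ₃ = 0.3492

rotate P by −φ1: (0.0846, -0.1284, -0.3464)
  e−x'=0.0054;  (l²−L²−(e−x')²−y'²−z²)/2L = -0.0845
  θ1 = atan2(B,A) + arccos(C/0.3464) = 0.2621
φ2=120.0° → target in arm frame (-0.1535, -0.0091)
  A cos θ + B sin θ = C:  0.2435·cos θ + -0.3464·sin θ = -0.2988
  √(A²+B²)=0.4234;  θ2 = -0.9581+2.3543 ≈ 1.3962
arm 3 (φ=240.0°): x'=0.0689, y'=0.1375
  A cos θ + B sin θ = C:  0.0211·cos θ + -0.3464·sin θ = -0.0987
  γ=atan2(-0.3464,0.0211)=-1.5100;  ψ=arccos(-0.2843)=1.8591;  θ3=γ+ψ≈0.3492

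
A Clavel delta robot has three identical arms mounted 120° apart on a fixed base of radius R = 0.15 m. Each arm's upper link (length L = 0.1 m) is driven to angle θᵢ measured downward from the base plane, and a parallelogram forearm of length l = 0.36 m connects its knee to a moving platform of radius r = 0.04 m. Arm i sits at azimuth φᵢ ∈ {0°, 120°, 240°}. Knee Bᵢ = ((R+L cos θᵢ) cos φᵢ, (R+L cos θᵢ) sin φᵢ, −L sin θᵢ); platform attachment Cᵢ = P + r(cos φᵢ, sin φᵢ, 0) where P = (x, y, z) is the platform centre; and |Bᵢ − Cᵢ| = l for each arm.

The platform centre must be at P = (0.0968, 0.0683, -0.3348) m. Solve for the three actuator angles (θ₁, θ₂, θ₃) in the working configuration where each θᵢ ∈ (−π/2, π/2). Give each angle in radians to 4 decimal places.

rotate P by −φ1: (0.0968, 0.0683, -0.3348)
  A=0.0132, B=-0.3348, C=(l²−L²−A²−y'²−z²)/(2L)=0.0133
  √(A²+B²)=0.3351;  θ1 = -1.5314+1.5309 ≈ -0.0004
φ2=120.0° → target in arm frame (0.0107, -0.1180)
  e−x'=0.0993;  (l²−L²−(e−x')²−y'²−z²)/2L = -0.0813
  √(A²+B²)=0.3492;  θ2 = -1.2826+1.8058 ≈ 0.5232
φ3=240.0° → target in arm frame (-0.1075, 0.0497)
  A=0.2175, B=-0.3348, C=(l²−L²−A²−y'²−z²)/(2L)=-0.2114
  θ3 = atan2(B,A) + arccos(C/0.3993) = 1.1343

θ₁ = -0.0004, θ₂ = 0.5232, θ₃ = 1.1343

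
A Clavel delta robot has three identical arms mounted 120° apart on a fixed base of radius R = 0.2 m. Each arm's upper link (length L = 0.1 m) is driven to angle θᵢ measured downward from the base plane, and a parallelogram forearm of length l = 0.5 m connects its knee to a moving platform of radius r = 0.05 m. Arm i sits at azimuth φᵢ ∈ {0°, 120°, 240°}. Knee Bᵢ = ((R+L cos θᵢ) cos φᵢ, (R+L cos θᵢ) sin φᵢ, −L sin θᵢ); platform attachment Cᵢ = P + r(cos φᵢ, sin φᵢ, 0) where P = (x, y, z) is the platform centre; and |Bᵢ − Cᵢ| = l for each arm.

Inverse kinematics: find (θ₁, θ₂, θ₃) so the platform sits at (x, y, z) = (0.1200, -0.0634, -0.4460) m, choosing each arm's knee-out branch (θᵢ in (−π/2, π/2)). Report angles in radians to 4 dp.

arm 1 (φ=0.0°): x'=0.1200, y'=-0.0634
  A=0.0300, B=-0.4460, C=(l²−L²−A²−y'²−z²)/(2L)=0.1808
  √(A²+B²)=0.4470;  θ1 = -1.5036+1.1543 ≈ -0.3493
φ2=120.0° → target in arm frame (-0.1149, -0.0722)
  A cos θ + B sin θ = C:  0.2649·cos θ + -0.4460·sin θ = -0.1715
  γ=atan2(-0.4460,0.2649)=-1.0348;  ψ=arccos(-0.3307)=1.9078;  θ2=γ+ψ≈0.8730
rotate P by −φ3: (-0.0051, 0.1356, -0.4460)
  A cos θ + B sin θ = C:  0.1551·cos θ + -0.4460·sin θ = -0.0068
  θ3 = atan2(B,A) + arccos(C/0.4722) = 0.3491

θ₁ = -0.3493, θ₂ = 0.8730, θ₃ = 0.3491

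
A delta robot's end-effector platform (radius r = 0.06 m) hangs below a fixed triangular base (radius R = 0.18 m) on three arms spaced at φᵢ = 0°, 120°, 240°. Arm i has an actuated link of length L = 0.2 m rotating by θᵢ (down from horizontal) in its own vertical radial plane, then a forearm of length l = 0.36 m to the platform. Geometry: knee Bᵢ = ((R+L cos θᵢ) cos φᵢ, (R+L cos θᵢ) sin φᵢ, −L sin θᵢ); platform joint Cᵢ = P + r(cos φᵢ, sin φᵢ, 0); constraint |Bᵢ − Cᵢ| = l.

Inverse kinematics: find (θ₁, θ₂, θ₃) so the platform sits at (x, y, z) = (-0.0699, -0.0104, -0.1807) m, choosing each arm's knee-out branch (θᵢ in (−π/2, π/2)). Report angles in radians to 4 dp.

θ₁ = 0.6107, θ₂ = -0.0873, θ₃ = -0.2620

rotate P by −φ1: (-0.0699, -0.0104, -0.1807)
  A=0.1899, B=-0.1807, C=(l²−L²−A²−y'²−z²)/(2L)=0.0519
  √(A²+B²)=0.2621;  θ1 = -0.7606+1.3713 ≈ 0.6107
φ2=120.0° → target in arm frame (0.0259, 0.0657)
  e−x'=0.0941;  (l²−L²−(e−x')²−y'²−z²)/2L = 0.1094
  γ=atan2(-0.1807,0.0941)=-1.0909;  ψ=arccos(0.5373)=1.0036;  θ2=γ+ψ≈-0.0873
φ3=240.0° → target in arm frame (0.0440, -0.0553)
  A=0.0760, B=-0.1807, C=(l²−L²−A²−y'²−z²)/(2L)=0.1203
  γ=atan2(-0.1807,0.0760)=-1.1725;  ψ=arccos(0.6134)=0.9104;  θ3=γ+ψ≈-0.2620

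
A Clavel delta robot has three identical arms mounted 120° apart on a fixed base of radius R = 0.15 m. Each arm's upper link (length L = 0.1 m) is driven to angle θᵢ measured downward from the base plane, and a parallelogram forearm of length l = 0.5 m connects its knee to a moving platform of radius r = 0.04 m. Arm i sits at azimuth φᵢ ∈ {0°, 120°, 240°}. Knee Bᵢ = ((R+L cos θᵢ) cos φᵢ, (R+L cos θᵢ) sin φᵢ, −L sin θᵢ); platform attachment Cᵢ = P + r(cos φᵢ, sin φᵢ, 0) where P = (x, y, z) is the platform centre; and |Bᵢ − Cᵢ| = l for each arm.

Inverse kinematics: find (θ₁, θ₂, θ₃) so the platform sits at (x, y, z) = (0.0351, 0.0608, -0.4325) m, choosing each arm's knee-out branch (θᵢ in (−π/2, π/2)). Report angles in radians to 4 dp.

φ1=0.0° → target in arm frame (0.0351, 0.0608)
  A cos θ + B sin θ = C:  0.0749·cos θ + -0.4325·sin θ = 0.2182
  θ1 = atan2(B,A) + arccos(C/0.4389) = -0.3487
rotate P by −φ2: (0.0351, -0.0608, -0.4325)
  A cos θ + B sin θ = C:  0.0749·cos θ + -0.4325·sin θ = 0.2182
  √(A²+B²)=0.4389;  θ2 = -1.3993+1.0506 ≈ -0.3488
arm 3 (φ=240.0°): x'=-0.0702, y'=0.0000
  A cos θ + B sin θ = C:  0.1802·cos θ + -0.4325·sin θ = 0.1024
  θ3 = atan2(B,A) + arccos(C/0.4685) = 0.1746

θ₁ = -0.3487, θ₂ = -0.3488, θ₃ = 0.1746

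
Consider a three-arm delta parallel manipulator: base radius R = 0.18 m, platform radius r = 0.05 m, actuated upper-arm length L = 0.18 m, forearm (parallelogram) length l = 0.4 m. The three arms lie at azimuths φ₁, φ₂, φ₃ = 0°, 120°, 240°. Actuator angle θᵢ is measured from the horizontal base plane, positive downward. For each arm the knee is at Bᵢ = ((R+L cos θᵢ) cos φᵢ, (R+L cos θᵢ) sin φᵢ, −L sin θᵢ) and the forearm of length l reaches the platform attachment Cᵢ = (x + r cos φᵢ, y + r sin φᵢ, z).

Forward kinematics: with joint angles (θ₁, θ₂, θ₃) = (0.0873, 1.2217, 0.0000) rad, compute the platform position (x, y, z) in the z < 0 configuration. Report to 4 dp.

(0.0849, -0.1649, -0.3028)

centre 1 = (0.3093·cos0.0°, 0.3093·sin0.0°, -0.0157) = (0.3093, 0.0000, -0.0157)
centre 2 = (0.1916·cos120.0°, 0.1916·sin120.0°, -0.1691) = (-0.0958, 0.1659, -0.1691)
centre 3 = (0.3100·cos240.0°, 0.3100·sin240.0°, 0.0000) = (-0.1550, -0.2685, 0.0000)
eliminate P² terms by subtracting sphere 1 from 2 and 3
linear system: -0.8102x+0.3318y = -0.0306−-0.3069z; -0.9286x+-0.5369y = 0.0002−0.0314z
Cramer: x(z) = 0.0220-0.2077z;  y(z) = -0.0384+0.4177z
sphere 1 gives Az²+Bz+C=0 with A=1.2176, B=0.1186, C=-0.0757;  B²−4AC=0.3830;  roots -0.3028, 0.2054;  negative root z = -0.3028
x = 0.0849, y = -0.1649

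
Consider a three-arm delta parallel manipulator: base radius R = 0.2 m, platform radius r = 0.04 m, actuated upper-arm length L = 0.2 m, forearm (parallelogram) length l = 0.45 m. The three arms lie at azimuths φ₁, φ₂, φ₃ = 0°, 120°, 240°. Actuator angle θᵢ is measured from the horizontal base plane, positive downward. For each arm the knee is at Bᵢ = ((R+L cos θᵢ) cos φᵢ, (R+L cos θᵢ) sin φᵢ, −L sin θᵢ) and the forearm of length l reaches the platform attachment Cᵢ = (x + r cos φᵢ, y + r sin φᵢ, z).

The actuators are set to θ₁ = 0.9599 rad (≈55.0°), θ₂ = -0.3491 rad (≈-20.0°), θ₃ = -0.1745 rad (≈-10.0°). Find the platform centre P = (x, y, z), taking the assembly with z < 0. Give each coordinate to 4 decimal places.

φ1=0.0°: virtual centre (0.2747, 0.0000, -0.1638), radius l
S2 = (0.3479·cos120.0°, 0.3479·sin120.0°, 0.0684) = (-0.1740, 0.3013, 0.0684)
S3 = (0.3570·cos240.0°, 0.3570·sin240.0°, 0.0347) = (-0.1785, -0.3091, 0.0347)
eliminate P² terms by subtracting sphere 1 from 2 and 3
linear system: -0.8974x+0.6026y = 0.0234−0.4645z; -0.9064x+-0.6183y = 0.0263−0.3971z
det = 1.1011;  x = -0.0276+0.4782z,  y = -0.0022+-0.0587z
quadratic in z: (1.2321)z²+(0.0388)z+(-0.0843)=0, √Δ=0.6457 → z ∈ {-0.2778, 0.2463}; z = -0.2778 (taking z<0)
x = -0.1604, y = 0.0141

(-0.1604, 0.0141, -0.2778)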